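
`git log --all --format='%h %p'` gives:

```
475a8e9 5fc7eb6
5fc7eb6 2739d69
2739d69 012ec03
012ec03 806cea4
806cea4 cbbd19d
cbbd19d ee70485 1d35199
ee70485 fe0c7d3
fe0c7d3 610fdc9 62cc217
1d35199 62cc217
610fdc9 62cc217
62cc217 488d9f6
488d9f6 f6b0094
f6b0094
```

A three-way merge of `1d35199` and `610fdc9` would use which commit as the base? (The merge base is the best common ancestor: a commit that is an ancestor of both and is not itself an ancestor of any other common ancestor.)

62cc217

Ancestors of 1d35199: {1d35199, 488d9f6, 62cc217, f6b0094}.
Ancestors of 610fdc9: {488d9f6, 610fdc9, 62cc217, f6b0094}.
Common ancestors: {488d9f6, 62cc217, f6b0094}.
Among these, 62cc217 is not an ancestor of any other common ancestor — it is the merge base.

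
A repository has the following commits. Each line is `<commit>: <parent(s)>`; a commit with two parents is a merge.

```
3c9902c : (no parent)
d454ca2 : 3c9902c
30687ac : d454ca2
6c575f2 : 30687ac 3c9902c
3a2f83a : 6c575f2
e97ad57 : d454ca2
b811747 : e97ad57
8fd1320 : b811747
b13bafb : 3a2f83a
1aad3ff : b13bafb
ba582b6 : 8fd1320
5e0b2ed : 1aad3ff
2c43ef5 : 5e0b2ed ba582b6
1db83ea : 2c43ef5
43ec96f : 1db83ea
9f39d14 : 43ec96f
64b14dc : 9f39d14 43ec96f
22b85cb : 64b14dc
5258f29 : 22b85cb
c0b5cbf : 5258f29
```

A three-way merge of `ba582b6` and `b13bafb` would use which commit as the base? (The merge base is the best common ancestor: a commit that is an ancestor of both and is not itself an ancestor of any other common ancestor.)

Ancestors of ba582b6: {3c9902c, 8fd1320, b811747, ba582b6, d454ca2, e97ad57}.
Ancestors of b13bafb: {30687ac, 3a2f83a, 3c9902c, 6c575f2, b13bafb, d454ca2}.
Common ancestors: {3c9902c, d454ca2}.
Among these, d454ca2 is not an ancestor of any other common ancestor — it is the merge base.

d454ca2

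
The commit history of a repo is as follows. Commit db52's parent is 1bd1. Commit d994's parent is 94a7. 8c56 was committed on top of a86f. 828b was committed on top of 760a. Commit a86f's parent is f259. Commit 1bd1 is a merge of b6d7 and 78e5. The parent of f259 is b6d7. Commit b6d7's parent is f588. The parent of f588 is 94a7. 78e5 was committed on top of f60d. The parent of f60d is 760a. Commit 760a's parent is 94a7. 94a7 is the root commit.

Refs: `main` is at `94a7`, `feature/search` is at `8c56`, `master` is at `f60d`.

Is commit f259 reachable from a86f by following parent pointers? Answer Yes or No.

Ancestors of a86f (commits reachable by following parents): {94a7, a86f, b6d7, f259, f588}.
f259 is in that set, so it is an ancestor of a86f.

Yes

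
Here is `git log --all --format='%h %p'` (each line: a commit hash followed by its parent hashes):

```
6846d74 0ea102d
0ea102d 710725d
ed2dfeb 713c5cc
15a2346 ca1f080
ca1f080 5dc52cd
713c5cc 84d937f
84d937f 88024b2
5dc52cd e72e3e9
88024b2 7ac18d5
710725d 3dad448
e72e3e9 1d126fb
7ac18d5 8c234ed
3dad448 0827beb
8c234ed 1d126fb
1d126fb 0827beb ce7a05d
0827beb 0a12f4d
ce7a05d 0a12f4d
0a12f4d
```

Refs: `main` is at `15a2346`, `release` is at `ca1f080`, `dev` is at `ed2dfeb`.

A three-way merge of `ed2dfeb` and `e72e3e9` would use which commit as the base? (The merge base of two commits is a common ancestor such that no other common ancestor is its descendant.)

Ancestors of ed2dfeb: {0827beb, 0a12f4d, 1d126fb, 713c5cc, 7ac18d5, 84d937f, 88024b2, 8c234ed, ce7a05d, ed2dfeb}.
Ancestors of e72e3e9: {0827beb, 0a12f4d, 1d126fb, ce7a05d, e72e3e9}.
Common ancestors: {0827beb, 0a12f4d, 1d126fb, ce7a05d}.
Among these, 1d126fb is not an ancestor of any other common ancestor — it is the merge base.

1d126fb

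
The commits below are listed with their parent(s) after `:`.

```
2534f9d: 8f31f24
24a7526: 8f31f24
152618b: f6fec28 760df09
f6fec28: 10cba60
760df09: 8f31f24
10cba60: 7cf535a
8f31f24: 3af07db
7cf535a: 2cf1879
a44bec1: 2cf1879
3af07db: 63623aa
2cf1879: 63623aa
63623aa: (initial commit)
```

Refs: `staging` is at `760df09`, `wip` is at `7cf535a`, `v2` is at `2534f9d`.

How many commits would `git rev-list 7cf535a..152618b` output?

6

Reachable from 152618b: {10cba60, 152618b, 2cf1879, 3af07db, 63623aa, 760df09, 7cf535a, 8f31f24, f6fec28}.
Reachable from 7cf535a: {2cf1879, 63623aa, 7cf535a}.
In 152618b's history but not 7cf535a's: {10cba60, 152618b, 3af07db, 760df09, 8f31f24, f6fec28} — 6 commits.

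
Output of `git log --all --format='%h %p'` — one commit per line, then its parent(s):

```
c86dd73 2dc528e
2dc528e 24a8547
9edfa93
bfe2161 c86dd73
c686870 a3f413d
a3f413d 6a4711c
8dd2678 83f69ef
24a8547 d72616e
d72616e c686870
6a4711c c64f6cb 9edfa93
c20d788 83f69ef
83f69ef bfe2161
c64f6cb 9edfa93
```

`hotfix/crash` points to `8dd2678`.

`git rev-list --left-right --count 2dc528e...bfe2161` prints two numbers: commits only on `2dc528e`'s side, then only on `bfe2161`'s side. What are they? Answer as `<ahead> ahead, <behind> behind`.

Reachable from 2dc528e: {24a8547, 2dc528e, 6a4711c, 9edfa93, a3f413d, c64f6cb, c686870, d72616e}.
Reachable from bfe2161: {24a8547, 2dc528e, 6a4711c, 9edfa93, a3f413d, bfe2161, c64f6cb, c686870, c86dd73, d72616e}.
Only in 2dc528e's history (ahead): {} — 0.
Only in bfe2161's history (behind): {bfe2161, c86dd73} — 2.

0 ahead, 2 behind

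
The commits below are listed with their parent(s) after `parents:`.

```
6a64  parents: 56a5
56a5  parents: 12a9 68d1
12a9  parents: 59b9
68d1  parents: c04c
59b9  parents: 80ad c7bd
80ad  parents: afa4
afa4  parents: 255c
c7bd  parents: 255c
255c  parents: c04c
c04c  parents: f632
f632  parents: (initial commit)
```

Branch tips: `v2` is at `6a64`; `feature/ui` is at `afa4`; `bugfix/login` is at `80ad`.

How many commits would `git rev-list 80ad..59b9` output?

Reachable from 59b9: {255c, 59b9, 80ad, afa4, c04c, c7bd, f632}.
Reachable from 80ad: {255c, 80ad, afa4, c04c, f632}.
In 59b9's history but not 80ad's: {59b9, c7bd} — 2 commits.

2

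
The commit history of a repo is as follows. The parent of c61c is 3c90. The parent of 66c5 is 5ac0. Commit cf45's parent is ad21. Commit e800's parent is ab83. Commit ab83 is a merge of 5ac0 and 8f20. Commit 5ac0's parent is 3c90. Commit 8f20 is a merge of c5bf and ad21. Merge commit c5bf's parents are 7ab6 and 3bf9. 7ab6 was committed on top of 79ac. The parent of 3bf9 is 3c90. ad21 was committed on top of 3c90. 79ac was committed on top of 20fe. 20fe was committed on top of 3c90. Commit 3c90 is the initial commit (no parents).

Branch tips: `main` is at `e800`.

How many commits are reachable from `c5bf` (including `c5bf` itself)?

6

Walking parent pointers from c5bf: reachable set = {20fe, 3bf9, 3c90, 79ac, 7ab6, c5bf}.
That is 6 commits.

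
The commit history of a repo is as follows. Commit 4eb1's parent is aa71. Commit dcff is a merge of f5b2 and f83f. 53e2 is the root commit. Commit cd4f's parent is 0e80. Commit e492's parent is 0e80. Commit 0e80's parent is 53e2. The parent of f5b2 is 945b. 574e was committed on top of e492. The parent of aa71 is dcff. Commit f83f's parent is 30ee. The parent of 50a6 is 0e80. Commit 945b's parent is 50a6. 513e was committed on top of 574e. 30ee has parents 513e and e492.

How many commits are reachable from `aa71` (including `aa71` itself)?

Walking parent pointers from aa71: reachable set = {0e80, 30ee, 50a6, 513e, 53e2, 574e, 945b, aa71, dcff, e492, f5b2, f83f}.
That is 12 commits.

12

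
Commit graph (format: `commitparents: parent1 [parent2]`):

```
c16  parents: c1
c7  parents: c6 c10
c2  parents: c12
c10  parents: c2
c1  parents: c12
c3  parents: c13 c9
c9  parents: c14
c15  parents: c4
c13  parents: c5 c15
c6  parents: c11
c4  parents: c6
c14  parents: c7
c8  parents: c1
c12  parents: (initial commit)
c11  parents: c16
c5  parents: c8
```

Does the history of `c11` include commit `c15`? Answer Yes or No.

No

Ancestors of c11: {c1, c11, c12, c16}.
c15 is not in that set, so it is not an ancestor of c11.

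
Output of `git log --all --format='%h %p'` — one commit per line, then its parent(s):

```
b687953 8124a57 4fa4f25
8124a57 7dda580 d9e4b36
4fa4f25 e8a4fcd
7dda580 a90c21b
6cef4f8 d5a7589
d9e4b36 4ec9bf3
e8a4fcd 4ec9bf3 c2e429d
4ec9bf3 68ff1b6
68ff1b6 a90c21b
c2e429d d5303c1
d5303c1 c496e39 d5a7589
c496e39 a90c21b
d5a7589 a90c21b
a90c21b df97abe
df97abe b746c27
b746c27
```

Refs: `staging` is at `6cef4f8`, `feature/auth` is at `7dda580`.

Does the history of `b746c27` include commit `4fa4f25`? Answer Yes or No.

Ancestors of b746c27: {b746c27}.
4fa4f25 is not in that set, so it is not an ancestor of b746c27.

No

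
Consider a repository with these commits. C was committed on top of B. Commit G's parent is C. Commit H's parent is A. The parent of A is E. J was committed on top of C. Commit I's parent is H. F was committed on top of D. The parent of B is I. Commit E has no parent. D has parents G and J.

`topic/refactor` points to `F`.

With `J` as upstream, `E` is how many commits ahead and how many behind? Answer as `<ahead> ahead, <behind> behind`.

0 ahead, 6 behind

Reachable from E: {E}.
Reachable from J: {A, B, C, E, H, I, J}.
Only in E's history (ahead): {} — 0.
Only in J's history (behind): {A, B, C, H, I, J} — 6.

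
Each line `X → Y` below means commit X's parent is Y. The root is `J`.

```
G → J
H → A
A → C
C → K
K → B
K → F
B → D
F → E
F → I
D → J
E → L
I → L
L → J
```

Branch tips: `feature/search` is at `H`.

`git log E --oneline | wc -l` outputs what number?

Walking parent pointers from E: reachable set = {E, J, L}.
That is 3 commits.

3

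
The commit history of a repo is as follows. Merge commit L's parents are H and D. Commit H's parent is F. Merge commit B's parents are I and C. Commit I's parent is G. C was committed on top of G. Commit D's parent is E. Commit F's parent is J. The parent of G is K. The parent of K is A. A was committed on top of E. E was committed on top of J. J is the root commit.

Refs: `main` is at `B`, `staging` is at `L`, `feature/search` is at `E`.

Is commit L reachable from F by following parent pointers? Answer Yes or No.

Ancestors of F: {F, J}.
L is not in that set, so it is not an ancestor of F.

No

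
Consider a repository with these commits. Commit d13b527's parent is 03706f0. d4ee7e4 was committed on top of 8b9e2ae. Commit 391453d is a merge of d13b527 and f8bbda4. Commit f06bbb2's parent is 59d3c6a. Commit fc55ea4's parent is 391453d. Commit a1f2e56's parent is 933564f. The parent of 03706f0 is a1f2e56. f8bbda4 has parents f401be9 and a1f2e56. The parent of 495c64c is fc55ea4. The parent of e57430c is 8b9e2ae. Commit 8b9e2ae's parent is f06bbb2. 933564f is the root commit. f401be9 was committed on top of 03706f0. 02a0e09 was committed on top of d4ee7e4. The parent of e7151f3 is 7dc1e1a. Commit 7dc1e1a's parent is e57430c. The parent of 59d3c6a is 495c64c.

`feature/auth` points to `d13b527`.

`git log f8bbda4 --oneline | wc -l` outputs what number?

5

Walking parent pointers from f8bbda4: reachable set = {03706f0, 933564f, a1f2e56, f401be9, f8bbda4}.
That is 5 commits.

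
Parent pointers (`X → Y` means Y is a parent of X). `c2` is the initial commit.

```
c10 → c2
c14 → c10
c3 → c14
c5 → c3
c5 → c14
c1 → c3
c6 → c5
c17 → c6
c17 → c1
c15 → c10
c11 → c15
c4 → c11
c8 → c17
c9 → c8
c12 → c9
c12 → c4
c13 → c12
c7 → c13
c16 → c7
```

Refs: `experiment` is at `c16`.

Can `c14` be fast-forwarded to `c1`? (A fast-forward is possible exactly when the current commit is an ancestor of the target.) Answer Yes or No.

A fast-forward from c14 to c1 is possible iff c14 is an ancestor of c1.
Ancestors of c1: {c1, c10, c14, c2, c3}.
c14 is among them, so fast-forward is possible.

Yes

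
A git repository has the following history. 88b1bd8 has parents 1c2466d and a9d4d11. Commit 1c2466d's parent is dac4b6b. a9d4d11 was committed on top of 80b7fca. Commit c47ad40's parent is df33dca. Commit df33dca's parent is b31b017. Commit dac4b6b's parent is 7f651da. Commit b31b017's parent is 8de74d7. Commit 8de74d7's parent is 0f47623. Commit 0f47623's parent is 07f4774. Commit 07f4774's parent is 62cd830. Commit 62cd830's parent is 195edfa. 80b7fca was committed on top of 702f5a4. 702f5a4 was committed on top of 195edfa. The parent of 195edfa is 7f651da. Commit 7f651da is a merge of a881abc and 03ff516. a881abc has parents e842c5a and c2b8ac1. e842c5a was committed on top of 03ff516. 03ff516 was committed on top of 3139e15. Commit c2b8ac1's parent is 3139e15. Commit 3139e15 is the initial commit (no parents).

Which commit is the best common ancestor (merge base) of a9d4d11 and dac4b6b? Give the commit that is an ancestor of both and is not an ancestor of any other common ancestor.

7f651da

Ancestors of a9d4d11: {03ff516, 195edfa, 3139e15, 702f5a4, 7f651da, 80b7fca, a881abc, a9d4d11, c2b8ac1, e842c5a}.
Ancestors of dac4b6b: {03ff516, 3139e15, 7f651da, a881abc, c2b8ac1, dac4b6b, e842c5a}.
Common ancestors: {03ff516, 3139e15, 7f651da, a881abc, c2b8ac1, e842c5a}.
Among these, 7f651da is not an ancestor of any other common ancestor — it is the merge base.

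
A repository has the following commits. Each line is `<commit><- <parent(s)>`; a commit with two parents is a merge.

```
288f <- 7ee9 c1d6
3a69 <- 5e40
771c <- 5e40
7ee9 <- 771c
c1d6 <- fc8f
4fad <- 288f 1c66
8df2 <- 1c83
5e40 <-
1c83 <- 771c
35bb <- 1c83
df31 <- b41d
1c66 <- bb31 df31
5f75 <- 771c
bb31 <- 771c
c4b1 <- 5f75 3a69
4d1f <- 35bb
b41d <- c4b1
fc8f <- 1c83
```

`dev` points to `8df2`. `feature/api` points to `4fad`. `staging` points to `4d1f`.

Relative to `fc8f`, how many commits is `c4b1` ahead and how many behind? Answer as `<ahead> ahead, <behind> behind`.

Reachable from c4b1: {3a69, 5e40, 5f75, 771c, c4b1}.
Reachable from fc8f: {1c83, 5e40, 771c, fc8f}.
Only in c4b1's history (ahead): {3a69, 5f75, c4b1} — 3.
Only in fc8f's history (behind): {1c83, fc8f} — 2.

3 ahead, 2 behind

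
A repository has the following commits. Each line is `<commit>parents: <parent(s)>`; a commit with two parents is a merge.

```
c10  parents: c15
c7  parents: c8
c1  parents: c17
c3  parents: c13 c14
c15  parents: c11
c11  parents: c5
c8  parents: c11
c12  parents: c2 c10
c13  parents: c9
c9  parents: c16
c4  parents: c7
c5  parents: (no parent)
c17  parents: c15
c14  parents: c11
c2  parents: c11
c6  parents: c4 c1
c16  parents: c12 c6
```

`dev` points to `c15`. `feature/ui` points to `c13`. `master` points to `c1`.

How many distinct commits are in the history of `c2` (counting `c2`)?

Walking parent pointers from c2: reachable set = {c11, c2, c5}.
That is 3 commits.

3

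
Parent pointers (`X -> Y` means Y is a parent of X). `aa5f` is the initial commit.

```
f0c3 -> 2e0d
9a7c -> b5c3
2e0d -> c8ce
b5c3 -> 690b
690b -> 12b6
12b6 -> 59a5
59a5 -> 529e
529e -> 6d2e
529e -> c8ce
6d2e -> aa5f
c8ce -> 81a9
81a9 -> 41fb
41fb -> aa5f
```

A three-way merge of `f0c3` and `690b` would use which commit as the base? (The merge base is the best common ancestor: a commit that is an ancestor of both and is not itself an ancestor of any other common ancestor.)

c8ce

Ancestors of f0c3: {2e0d, 41fb, 81a9, aa5f, c8ce, f0c3}.
Ancestors of 690b: {12b6, 41fb, 529e, 59a5, 690b, 6d2e, 81a9, aa5f, c8ce}.
Common ancestors: {41fb, 81a9, aa5f, c8ce}.
Among these, c8ce is not an ancestor of any other common ancestor — it is the merge base.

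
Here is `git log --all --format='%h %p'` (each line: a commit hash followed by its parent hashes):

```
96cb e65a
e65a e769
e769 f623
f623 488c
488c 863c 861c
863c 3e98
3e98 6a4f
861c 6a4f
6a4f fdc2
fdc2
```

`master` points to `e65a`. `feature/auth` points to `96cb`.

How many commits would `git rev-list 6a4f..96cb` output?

8

Reachable from 96cb: {3e98, 488c, 6a4f, 861c, 863c, 96cb, e65a, e769, f623, fdc2}.
Reachable from 6a4f: {6a4f, fdc2}.
In 96cb's history but not 6a4f's: {3e98, 488c, 861c, 863c, 96cb, e65a, e769, f623} — 8 commits.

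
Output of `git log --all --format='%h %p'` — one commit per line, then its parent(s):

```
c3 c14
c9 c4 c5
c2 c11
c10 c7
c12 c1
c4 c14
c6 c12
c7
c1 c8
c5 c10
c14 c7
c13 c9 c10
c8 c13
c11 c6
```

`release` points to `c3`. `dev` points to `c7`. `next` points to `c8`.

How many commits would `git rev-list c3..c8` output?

Reachable from c8: {c10, c13, c14, c4, c5, c7, c8, c9}.
Reachable from c3: {c14, c3, c7}.
In c8's history but not c3's: {c10, c13, c4, c5, c8, c9} — 6 commits.

6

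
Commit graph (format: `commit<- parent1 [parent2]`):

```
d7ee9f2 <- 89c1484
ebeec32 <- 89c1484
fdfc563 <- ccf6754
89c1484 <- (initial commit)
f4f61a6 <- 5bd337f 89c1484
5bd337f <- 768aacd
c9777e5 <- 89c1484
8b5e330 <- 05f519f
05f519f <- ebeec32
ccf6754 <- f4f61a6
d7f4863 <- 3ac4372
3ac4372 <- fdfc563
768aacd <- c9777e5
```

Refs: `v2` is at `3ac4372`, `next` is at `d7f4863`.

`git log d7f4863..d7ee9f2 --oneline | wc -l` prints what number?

1

Reachable from d7ee9f2: {89c1484, d7ee9f2}.
Reachable from d7f4863: {3ac4372, 5bd337f, 768aacd, 89c1484, c9777e5, ccf6754, d7f4863, f4f61a6, fdfc563}.
In d7ee9f2's history but not d7f4863's: {d7ee9f2} — 1 commit.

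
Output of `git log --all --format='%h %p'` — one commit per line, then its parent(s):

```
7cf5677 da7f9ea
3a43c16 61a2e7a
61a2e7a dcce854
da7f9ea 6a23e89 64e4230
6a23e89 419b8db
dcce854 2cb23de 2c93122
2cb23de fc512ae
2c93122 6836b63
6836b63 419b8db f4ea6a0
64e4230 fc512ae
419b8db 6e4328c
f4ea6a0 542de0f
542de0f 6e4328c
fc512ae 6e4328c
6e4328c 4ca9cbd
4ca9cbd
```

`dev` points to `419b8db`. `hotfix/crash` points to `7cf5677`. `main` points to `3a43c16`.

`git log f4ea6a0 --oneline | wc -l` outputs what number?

4

Walking parent pointers from f4ea6a0: reachable set = {4ca9cbd, 542de0f, 6e4328c, f4ea6a0}.
That is 4 commits.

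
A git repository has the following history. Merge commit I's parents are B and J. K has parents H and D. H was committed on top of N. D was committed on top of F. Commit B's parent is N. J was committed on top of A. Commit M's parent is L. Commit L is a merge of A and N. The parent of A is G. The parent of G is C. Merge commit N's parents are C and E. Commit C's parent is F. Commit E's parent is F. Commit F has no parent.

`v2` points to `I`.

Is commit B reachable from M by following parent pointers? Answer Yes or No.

Ancestors of M: {A, C, E, F, G, L, M, N}.
B is not in that set, so it is not an ancestor of M.

No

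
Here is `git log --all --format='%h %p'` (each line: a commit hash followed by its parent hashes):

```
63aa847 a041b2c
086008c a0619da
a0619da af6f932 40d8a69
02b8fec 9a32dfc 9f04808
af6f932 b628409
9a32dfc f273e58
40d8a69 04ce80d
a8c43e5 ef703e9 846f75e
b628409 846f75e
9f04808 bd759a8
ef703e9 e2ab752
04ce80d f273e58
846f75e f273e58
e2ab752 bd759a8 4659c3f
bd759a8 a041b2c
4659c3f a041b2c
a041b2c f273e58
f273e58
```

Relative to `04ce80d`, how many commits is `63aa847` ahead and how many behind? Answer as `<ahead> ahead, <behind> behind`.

Reachable from 63aa847: {63aa847, a041b2c, f273e58}.
Reachable from 04ce80d: {04ce80d, f273e58}.
Only in 63aa847's history (ahead): {63aa847, a041b2c} — 2.
Only in 04ce80d's history (behind): {04ce80d} — 1.

2 ahead, 1 behind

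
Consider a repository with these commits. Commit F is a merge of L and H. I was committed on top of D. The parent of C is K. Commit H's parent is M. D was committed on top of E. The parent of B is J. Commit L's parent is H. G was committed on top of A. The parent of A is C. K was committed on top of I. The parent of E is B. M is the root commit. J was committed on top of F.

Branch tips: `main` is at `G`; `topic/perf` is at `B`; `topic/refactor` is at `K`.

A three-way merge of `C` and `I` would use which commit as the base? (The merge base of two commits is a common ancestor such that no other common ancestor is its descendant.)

I

Ancestors of C: {B, C, D, E, F, H, I, J, K, L, M}.
Ancestors of I: {B, D, E, F, H, I, J, L, M}.
Common ancestors: {B, D, E, F, H, I, J, L, M}.
Among these, I is not an ancestor of any other common ancestor — it is the merge base.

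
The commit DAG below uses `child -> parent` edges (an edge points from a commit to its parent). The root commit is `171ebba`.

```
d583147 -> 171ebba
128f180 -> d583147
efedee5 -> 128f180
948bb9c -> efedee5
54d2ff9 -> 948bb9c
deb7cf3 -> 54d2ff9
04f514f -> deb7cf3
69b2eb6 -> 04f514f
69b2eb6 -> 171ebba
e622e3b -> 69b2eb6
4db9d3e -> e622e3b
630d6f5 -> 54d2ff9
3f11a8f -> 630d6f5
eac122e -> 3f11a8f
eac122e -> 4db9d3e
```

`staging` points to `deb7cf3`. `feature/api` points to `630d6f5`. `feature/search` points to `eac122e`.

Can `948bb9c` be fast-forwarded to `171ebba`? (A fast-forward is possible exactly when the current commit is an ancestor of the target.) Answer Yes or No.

A fast-forward from 948bb9c to 171ebba is possible iff 948bb9c is an ancestor of 171ebba.
Ancestors of 171ebba: {171ebba}.
948bb9c is not among them, so fast-forward is not possible.

No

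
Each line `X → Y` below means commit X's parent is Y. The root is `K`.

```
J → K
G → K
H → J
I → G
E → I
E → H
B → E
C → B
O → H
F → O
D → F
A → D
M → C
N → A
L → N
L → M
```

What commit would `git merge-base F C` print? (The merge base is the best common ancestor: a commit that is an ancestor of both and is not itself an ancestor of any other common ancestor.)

Ancestors of F: {F, H, J, K, O}.
Ancestors of C: {B, C, E, G, H, I, J, K}.
Common ancestors: {H, J, K}.
Among these, H is not an ancestor of any other common ancestor — it is the merge base.

H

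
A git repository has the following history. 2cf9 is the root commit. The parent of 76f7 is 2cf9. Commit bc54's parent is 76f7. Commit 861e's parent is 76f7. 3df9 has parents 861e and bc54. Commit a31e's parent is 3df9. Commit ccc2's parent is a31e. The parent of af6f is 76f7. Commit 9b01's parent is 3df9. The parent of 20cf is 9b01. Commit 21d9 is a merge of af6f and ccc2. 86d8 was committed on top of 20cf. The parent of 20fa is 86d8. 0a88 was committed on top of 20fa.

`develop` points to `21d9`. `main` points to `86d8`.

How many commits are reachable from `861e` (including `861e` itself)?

3

Walking parent pointers from 861e: reachable set = {2cf9, 76f7, 861e}.
That is 3 commits.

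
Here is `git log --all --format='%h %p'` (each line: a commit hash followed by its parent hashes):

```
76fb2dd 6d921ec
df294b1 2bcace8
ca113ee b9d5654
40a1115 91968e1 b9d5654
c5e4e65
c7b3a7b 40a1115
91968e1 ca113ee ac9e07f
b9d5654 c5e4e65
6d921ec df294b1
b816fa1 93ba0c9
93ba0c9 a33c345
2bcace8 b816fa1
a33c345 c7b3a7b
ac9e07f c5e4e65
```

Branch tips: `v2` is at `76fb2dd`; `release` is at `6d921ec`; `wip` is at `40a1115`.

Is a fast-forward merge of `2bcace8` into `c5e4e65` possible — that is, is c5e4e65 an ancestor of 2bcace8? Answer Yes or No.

Yes

A fast-forward from c5e4e65 to 2bcace8 is possible iff c5e4e65 is an ancestor of 2bcace8.
Ancestors of 2bcace8: {2bcace8, 40a1115, 91968e1, 93ba0c9, a33c345, ac9e07f, b816fa1, b9d5654, c5e4e65, c7b3a7b, ca113ee}.
c5e4e65 is among them, so fast-forward is possible.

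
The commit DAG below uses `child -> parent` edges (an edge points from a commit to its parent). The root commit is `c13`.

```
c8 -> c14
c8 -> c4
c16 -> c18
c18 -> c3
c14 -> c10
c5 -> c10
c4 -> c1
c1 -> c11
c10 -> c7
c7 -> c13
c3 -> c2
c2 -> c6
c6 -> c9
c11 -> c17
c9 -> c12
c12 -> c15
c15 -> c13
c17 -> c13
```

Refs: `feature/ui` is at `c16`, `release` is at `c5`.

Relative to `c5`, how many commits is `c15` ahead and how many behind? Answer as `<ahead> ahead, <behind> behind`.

1 ahead, 3 behind

Reachable from c15: {c13, c15}.
Reachable from c5: {c10, c13, c5, c7}.
Only in c15's history (ahead): {c15} — 1.
Only in c5's history (behind): {c10, c5, c7} — 3.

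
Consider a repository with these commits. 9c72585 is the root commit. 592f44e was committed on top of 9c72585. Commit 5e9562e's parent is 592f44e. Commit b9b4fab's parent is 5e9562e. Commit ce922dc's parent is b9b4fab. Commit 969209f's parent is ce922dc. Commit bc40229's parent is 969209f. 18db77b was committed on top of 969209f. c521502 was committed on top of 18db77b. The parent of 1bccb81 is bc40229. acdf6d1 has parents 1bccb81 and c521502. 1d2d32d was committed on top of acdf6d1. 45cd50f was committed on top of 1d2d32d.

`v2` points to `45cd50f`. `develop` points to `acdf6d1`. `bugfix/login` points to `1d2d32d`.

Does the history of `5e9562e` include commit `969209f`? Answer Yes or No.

Ancestors of 5e9562e: {592f44e, 5e9562e, 9c72585}.
969209f is not in that set, so it is not an ancestor of 5e9562e.

No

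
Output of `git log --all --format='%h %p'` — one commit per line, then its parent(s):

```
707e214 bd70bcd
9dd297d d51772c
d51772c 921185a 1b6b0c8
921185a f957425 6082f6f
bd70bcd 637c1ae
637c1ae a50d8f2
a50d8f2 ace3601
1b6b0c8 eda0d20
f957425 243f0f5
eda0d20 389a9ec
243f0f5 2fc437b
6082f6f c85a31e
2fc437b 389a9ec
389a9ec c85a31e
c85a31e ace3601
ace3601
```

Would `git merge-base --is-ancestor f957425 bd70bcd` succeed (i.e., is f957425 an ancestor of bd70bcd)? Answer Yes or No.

Ancestors of bd70bcd: {637c1ae, a50d8f2, ace3601, bd70bcd}.
f957425 is not in that set, so it is not an ancestor of bd70bcd.

No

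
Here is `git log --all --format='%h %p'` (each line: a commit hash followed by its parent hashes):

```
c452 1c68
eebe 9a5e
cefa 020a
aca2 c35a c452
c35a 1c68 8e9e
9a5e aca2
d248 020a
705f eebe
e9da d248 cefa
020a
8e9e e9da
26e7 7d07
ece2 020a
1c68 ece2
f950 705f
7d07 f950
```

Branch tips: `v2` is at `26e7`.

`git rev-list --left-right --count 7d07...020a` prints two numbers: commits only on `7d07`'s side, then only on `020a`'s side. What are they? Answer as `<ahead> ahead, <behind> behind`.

Reachable from 7d07: {020a, 1c68, 705f, 7d07, 8e9e, 9a5e, aca2, c35a, c452, cefa, d248, e9da, ece2, eebe, f950}.
Reachable from 020a: {020a}.
Only in 7d07's history (ahead): {1c68, 705f, 7d07, 8e9e, 9a5e, aca2, c35a, c452, cefa, d248, e9da, ece2, eebe, f950} — 14.
Only in 020a's history (behind): {} — 0.

14 ahead, 0 behind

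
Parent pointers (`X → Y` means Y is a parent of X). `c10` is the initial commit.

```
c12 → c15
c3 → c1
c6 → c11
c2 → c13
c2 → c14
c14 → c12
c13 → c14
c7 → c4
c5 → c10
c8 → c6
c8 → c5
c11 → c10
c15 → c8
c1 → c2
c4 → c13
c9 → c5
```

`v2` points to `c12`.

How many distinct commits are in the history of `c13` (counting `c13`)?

9

Walking parent pointers from c13: reachable set = {c10, c11, c12, c13, c14, c15, c5, c6, c8}.
That is 9 commits.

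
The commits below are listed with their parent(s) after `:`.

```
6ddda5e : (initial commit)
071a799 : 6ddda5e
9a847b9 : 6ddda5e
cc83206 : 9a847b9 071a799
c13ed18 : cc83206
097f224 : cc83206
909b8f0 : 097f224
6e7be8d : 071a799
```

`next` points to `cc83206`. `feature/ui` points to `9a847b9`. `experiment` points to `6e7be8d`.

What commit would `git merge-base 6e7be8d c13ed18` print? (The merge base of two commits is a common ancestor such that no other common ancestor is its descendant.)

Ancestors of 6e7be8d: {071a799, 6ddda5e, 6e7be8d}.
Ancestors of c13ed18: {071a799, 6ddda5e, 9a847b9, c13ed18, cc83206}.
Common ancestors: {071a799, 6ddda5e}.
Among these, 071a799 is not an ancestor of any other common ancestor — it is the merge base.

071a799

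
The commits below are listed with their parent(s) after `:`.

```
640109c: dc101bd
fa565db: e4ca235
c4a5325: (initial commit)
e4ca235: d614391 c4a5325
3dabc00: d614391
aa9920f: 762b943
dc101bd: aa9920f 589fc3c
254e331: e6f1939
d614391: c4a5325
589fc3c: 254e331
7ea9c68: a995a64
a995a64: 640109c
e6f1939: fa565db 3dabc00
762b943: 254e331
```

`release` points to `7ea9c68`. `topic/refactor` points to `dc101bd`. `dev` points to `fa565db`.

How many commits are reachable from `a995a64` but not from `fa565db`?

9

Reachable from a995a64: {254e331, 3dabc00, 589fc3c, 640109c, 762b943, a995a64, aa9920f, c4a5325, d614391, dc101bd, e4ca235, e6f1939, fa565db}.
Reachable from fa565db: {c4a5325, d614391, e4ca235, fa565db}.
In a995a64's history but not fa565db's: {254e331, 3dabc00, 589fc3c, 640109c, 762b943, a995a64, aa9920f, dc101bd, e6f1939} — 9 commits.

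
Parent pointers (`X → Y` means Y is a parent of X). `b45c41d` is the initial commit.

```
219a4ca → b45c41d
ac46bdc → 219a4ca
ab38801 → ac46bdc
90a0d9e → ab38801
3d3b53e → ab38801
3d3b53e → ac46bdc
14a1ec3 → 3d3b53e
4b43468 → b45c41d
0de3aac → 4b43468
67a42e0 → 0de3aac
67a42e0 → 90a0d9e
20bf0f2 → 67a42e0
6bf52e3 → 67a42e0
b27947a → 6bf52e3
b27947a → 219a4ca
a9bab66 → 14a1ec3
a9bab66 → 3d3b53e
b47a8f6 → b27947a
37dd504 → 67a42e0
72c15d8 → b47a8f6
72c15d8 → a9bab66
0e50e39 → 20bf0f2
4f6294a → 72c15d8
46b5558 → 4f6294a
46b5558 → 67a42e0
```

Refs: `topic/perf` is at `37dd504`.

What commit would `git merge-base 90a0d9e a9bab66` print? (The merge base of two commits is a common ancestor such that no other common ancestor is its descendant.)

Ancestors of 90a0d9e: {219a4ca, 90a0d9e, ab38801, ac46bdc, b45c41d}.
Ancestors of a9bab66: {14a1ec3, 219a4ca, 3d3b53e, a9bab66, ab38801, ac46bdc, b45c41d}.
Common ancestors: {219a4ca, ab38801, ac46bdc, b45c41d}.
Among these, ab38801 is not an ancestor of any other common ancestor — it is the merge base.

ab38801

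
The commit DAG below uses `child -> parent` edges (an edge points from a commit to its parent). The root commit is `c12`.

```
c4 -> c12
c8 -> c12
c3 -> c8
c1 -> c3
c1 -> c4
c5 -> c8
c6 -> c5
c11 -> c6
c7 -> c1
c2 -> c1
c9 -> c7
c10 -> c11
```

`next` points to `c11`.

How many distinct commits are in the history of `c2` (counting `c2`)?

6

Walking parent pointers from c2: reachable set = {c1, c12, c2, c3, c4, c8}.
That is 6 commits.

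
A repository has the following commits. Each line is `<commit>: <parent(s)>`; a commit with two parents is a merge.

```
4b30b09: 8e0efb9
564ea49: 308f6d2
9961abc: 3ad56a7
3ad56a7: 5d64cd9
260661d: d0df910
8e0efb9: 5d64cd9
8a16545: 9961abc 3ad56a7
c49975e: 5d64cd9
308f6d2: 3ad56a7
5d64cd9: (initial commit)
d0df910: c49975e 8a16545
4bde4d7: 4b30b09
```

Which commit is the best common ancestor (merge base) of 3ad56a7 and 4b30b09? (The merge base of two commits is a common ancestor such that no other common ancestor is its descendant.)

5d64cd9

Ancestors of 3ad56a7: {3ad56a7, 5d64cd9}.
Ancestors of 4b30b09: {4b30b09, 5d64cd9, 8e0efb9}.
Common ancestors: {5d64cd9}.
The only common ancestor is 5d64cd9, so it is the merge base.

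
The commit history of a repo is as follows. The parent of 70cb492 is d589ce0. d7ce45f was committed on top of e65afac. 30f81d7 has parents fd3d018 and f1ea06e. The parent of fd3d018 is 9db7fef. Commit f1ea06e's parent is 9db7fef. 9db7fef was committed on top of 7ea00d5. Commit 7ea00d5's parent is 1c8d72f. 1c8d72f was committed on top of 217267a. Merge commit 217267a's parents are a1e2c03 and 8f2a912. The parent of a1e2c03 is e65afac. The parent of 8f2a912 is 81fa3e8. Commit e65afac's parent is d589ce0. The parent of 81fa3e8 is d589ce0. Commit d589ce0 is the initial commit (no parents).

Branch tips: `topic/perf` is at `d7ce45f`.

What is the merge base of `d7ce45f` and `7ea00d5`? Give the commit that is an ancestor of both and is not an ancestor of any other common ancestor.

Ancestors of d7ce45f: {d589ce0, d7ce45f, e65afac}.
Ancestors of 7ea00d5: {1c8d72f, 217267a, 7ea00d5, 81fa3e8, 8f2a912, a1e2c03, d589ce0, e65afac}.
Common ancestors: {d589ce0, e65afac}.
Among these, e65afac is not an ancestor of any other common ancestor — it is the merge base.

e65afac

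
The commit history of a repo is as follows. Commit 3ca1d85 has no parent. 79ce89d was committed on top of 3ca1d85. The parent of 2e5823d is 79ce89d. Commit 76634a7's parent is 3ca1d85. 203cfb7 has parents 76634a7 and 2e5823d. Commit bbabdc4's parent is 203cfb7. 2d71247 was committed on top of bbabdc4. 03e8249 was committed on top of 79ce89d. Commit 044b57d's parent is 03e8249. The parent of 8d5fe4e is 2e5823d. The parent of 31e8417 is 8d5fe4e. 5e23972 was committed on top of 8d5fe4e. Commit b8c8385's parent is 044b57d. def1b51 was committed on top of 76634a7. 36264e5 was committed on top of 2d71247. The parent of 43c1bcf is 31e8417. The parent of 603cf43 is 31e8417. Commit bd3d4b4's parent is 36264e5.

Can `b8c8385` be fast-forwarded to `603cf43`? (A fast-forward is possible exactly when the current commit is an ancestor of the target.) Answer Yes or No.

No

A fast-forward from b8c8385 to 603cf43 is possible iff b8c8385 is an ancestor of 603cf43.
Ancestors of 603cf43: {2e5823d, 31e8417, 3ca1d85, 603cf43, 79ce89d, 8d5fe4e}.
b8c8385 is not among them, so fast-forward is not possible.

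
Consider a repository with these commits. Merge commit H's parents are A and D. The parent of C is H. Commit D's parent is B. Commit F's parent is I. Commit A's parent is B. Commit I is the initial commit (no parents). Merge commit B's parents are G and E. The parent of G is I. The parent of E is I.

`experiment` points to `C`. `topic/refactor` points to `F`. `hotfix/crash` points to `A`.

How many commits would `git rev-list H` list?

7

Walking parent pointers from H: reachable set = {A, B, D, E, G, H, I}.
That is 7 commits.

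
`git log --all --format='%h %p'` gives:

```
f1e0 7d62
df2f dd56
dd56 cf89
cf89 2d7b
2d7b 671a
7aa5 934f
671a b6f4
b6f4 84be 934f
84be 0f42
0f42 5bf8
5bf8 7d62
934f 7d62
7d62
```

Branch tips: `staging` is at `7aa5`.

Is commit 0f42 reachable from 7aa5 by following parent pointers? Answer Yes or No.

No

Ancestors of 7aa5: {7aa5, 7d62, 934f}.
0f42 is not in that set, so it is not an ancestor of 7aa5.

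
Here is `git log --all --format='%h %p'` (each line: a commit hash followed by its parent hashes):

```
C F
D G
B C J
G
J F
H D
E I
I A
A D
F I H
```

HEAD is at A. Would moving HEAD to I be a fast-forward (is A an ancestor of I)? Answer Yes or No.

Yes

A fast-forward from A to I is possible iff A is an ancestor of I.
Ancestors of I: {A, D, G, I}.
A is among them, so fast-forward is possible.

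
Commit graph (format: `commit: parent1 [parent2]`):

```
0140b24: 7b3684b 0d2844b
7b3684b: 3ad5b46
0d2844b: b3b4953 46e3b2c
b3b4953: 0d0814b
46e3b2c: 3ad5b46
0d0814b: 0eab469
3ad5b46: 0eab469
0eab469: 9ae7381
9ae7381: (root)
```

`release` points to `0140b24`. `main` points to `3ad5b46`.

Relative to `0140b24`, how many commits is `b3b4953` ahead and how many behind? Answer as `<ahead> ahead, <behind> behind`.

0 ahead, 5 behind

Reachable from b3b4953: {0d0814b, 0eab469, 9ae7381, b3b4953}.
Reachable from 0140b24: {0140b24, 0d0814b, 0d2844b, 0eab469, 3ad5b46, 46e3b2c, 7b3684b, 9ae7381, b3b4953}.
Only in b3b4953's history (ahead): {} — 0.
Only in 0140b24's history (behind): {0140b24, 0d2844b, 3ad5b46, 46e3b2c, 7b3684b} — 5.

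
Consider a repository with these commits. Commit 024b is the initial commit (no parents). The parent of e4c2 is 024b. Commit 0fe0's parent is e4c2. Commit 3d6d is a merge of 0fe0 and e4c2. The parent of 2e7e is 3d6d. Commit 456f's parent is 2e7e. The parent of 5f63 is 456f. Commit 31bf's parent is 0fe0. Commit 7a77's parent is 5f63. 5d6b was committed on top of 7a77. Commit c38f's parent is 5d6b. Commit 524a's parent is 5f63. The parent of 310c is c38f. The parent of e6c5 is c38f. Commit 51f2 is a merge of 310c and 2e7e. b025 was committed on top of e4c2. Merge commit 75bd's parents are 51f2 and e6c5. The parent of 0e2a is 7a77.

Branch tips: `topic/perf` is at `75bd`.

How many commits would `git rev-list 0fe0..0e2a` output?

Reachable from 0e2a: {024b, 0e2a, 0fe0, 2e7e, 3d6d, 456f, 5f63, 7a77, e4c2}.
Reachable from 0fe0: {024b, 0fe0, e4c2}.
In 0e2a's history but not 0fe0's: {0e2a, 2e7e, 3d6d, 456f, 5f63, 7a77} — 6 commits.

6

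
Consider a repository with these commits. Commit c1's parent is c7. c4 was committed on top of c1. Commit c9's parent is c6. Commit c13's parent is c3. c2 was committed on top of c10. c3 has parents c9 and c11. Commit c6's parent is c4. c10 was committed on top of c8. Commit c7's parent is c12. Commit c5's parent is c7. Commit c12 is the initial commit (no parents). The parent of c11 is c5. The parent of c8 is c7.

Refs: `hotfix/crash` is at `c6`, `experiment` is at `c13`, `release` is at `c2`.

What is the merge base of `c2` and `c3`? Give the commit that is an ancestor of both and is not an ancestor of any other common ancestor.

c7

Ancestors of c2: {c10, c12, c2, c7, c8}.
Ancestors of c3: {c1, c11, c12, c3, c4, c5, c6, c7, c9}.
Common ancestors: {c12, c7}.
Among these, c7 is not an ancestor of any other common ancestor — it is the merge base.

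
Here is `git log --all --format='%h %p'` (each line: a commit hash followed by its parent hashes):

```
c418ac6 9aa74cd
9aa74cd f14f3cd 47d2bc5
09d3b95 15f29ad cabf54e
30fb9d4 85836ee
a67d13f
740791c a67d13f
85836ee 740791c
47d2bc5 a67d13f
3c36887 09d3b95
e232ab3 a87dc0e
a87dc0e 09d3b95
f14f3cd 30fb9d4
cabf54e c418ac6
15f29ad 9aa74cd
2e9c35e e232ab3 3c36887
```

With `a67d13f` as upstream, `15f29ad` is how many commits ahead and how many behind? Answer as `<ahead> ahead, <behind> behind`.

7 ahead, 0 behind

Reachable from 15f29ad: {15f29ad, 30fb9d4, 47d2bc5, 740791c, 85836ee, 9aa74cd, a67d13f, f14f3cd}.
Reachable from a67d13f: {a67d13f}.
Only in 15f29ad's history (ahead): {15f29ad, 30fb9d4, 47d2bc5, 740791c, 85836ee, 9aa74cd, f14f3cd} — 7.
Only in a67d13f's history (behind): {} — 0.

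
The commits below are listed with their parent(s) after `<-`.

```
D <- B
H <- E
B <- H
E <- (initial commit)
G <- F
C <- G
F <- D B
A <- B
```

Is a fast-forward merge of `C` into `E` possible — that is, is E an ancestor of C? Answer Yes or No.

A fast-forward from E to C is possible iff E is an ancestor of C.
Ancestors of C: {B, C, D, E, F, G, H}.
E is among them, so fast-forward is possible.

Yes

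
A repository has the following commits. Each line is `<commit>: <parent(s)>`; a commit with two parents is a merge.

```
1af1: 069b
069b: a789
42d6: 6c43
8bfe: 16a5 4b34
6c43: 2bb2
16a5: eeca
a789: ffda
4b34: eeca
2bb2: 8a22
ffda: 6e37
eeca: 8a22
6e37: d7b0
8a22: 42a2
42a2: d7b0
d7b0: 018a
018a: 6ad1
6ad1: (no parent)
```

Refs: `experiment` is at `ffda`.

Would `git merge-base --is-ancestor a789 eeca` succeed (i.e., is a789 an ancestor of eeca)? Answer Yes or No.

Ancestors of eeca: {018a, 42a2, 6ad1, 8a22, d7b0, eeca}.
a789 is not in that set, so it is not an ancestor of eeca.

No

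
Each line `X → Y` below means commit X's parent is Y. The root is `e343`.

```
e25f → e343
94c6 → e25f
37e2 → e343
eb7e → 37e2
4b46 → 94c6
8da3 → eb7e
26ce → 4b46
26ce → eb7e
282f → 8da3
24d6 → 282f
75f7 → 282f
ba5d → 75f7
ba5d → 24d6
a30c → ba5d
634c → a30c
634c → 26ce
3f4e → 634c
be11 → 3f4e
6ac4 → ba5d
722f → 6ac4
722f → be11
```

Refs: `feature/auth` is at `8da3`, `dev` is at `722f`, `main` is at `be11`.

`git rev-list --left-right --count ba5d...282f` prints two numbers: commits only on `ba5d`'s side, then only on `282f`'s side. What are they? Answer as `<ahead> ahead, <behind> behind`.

3 ahead, 0 behind

Reachable from ba5d: {24d6, 282f, 37e2, 75f7, 8da3, ba5d, e343, eb7e}.
Reachable from 282f: {282f, 37e2, 8da3, e343, eb7e}.
Only in ba5d's history (ahead): {24d6, 75f7, ba5d} — 3.
Only in 282f's history (behind): {} — 0.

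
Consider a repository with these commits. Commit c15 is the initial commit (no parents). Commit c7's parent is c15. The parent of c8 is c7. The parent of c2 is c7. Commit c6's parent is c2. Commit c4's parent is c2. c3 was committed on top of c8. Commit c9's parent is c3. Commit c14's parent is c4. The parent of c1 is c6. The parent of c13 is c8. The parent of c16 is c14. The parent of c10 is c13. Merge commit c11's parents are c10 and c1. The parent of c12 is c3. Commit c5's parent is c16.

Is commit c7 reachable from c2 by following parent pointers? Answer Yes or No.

Ancestors of c2 (commits reachable by following parents): {c15, c2, c7}.
c7 is in that set, so it is an ancestor of c2.

Yes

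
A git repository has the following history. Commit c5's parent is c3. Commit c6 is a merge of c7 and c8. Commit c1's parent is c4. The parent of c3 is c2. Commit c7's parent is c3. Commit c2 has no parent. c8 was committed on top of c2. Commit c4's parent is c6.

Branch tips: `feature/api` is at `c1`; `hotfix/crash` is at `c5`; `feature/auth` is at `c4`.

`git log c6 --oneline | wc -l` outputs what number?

5

Walking parent pointers from c6: reachable set = {c2, c3, c6, c7, c8}.
That is 5 commits.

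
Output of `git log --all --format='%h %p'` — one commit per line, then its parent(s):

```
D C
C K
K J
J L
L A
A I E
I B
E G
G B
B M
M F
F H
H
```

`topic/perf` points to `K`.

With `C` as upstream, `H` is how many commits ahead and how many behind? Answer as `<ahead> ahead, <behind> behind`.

Reachable from H: {H}.
Reachable from C: {A, B, C, E, F, G, H, I, J, K, L, M}.
Only in H's history (ahead): {} — 0.
Only in C's history (behind): {A, B, C, E, F, G, I, J, K, L, M} — 11.

0 ahead, 11 behind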